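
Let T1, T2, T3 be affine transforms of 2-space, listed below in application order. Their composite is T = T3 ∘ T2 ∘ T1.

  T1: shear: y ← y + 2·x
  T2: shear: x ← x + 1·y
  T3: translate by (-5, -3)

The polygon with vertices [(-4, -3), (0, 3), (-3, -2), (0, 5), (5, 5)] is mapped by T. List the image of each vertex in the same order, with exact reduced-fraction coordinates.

T1 shear: y ← y + 2·x: (-4, -3) → (-4, -11); (0, 3) → (0, 3); (-3, -2) → (-3, -8); (0, 5) → (0, 5); (5, 5) → (5, 15)
T2 shear: x ← x + 1·y: (-4, -11) → (-15, -11); (0, 3) → (3, 3); (-3, -8) → (-11, -8); (0, 5) → (5, 5); (5, 15) → (20, 15)
T3 translate by (-5, -3): (-15, -11) → (-20, -14); (3, 3) → (-2, 0); (-11, -8) → (-16, -11); (5, 5) → (0, 2); (20, 15) → (15, 12)

image vertices: (-20, -14), (-2, 0), (-16, -11), (0, 2), (15, 12)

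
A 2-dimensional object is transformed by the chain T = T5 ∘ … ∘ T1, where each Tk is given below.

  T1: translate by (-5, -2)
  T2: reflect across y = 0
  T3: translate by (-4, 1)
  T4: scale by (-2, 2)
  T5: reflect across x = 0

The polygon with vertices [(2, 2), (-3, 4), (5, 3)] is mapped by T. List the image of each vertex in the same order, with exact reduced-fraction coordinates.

image vertices: (-14, 2), (-24, -2), (-8, 0)

T1 translate by (-5, -2): (2, 2) → (-3, 0); (-3, 4) → (-8, 2); (5, 3) → (0, 1)
T2 reflect across y = 0: (-3, 0) → (-3, 0); (-8, 2) → (-8, -2); (0, 1) → (0, -1)
T3 translate by (-4, 1): (-3, 0) → (-7, 1); (-8, -2) → (-12, -1); (0, -1) → (-4, 0)
T4 scale by (-2, 2): (-7, 1) → (14, 2); (-12, -1) → (24, -2); (-4, 0) → (8, 0)
T5 reflect across x = 0: (14, 2) → (-14, 2); (24, -2) → (-24, -2); (8, 0) → (-8, 0)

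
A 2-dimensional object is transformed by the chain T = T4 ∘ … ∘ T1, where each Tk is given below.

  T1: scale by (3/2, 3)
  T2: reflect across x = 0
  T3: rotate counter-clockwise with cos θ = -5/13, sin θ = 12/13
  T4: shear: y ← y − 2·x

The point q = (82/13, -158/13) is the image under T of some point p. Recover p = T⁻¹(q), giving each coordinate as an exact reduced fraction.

p = (4/3, -2)

T1 = [3/2 0 0; 0 3 0; 0 0 1]
T2·T1 = [-3/2 0 0; 0 3 0; 0 0 1]
T3·…·T1 = [15/26 -36/13 0; -18/13 -15/13 0; 0 0 1]
T4·…·T1 = [15/26 -36/13 0; -33/13 57/13 0; 0 0 1]
det M = -9/2; M⁻¹ = [-38/39 -8/13 0; -22/39 -5/39 0; 0 0 1]
M⁻¹ · (82/13, -158/13)ᵀ = (4/3, -2)ᵀ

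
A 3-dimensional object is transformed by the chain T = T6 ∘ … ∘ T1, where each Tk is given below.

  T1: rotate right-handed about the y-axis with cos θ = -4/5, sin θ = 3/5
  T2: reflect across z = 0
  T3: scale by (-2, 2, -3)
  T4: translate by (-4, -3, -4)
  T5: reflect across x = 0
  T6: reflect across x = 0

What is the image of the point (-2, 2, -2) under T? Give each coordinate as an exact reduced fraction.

T(p) = (-24/5, 1, 22/5)

T1 rotate right-handed about the y-axis with cos θ = -4/5, sin θ = 3/5: (-2, 2, -2) → (2/5, 2, 14/5)
T2 reflect across z = 0: (2/5, 2, 14/5) → (2/5, 2, -14/5)
T3 scale by (-2, 2, -3): (2/5, 2, -14/5) → (-4/5, 4, 42/5)
T4 translate by (-4, -3, -4): (-4/5, 4, 42/5) → (-24/5, 1, 22/5)
T5 reflect across x = 0: (-24/5, 1, 22/5) → (24/5, 1, 22/5)
T6 reflect across x = 0: (24/5, 1, 22/5) → (-24/5, 1, 22/5)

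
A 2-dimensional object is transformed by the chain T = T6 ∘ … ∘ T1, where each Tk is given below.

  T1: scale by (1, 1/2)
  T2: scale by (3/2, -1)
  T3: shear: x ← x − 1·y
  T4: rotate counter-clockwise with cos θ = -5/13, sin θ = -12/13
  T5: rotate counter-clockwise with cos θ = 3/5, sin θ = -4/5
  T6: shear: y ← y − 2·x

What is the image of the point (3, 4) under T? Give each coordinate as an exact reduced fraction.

T1 scale by (1, 1/2): (3, 4) → (3, 2)
T2 scale by (3/2, -1): (3, 2) → (9/2, -2)
T3 shear: x ← x − 1·y: (9/2, -2) → (13/2, -2)
T4 rotate counter-clockwise with cos θ = -5/13, sin θ = -12/13: (13/2, -2) → (-113/26, -68/13)
T5 rotate counter-clockwise with cos θ = 3/5, sin θ = -4/5: (-113/26, -68/13) → (-883/130, 22/65)
T6 shear: y ← y − 2·x: (-883/130, 22/65) → (-883/130, 181/13)

T(p) = (-883/130, 181/13)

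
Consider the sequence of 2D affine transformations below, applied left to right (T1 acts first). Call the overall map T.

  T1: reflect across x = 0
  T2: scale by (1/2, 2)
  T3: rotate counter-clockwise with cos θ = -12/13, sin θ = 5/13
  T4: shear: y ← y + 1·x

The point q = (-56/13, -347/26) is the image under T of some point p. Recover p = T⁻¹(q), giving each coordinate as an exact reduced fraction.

p = (-1, 5)

T1 = [-1 0 0; 0 1 0; 0 0 1]
T2·T1 = [-1/2 0 0; 0 2 0; 0 0 1]
T3·…·T1 = [6/13 -10/13 0; -5/26 -24/13 0; 0 0 1]
T4·…·T1 = [6/13 -10/13 0; 7/26 -34/13 0; 0 0 1]
det M = -1; M⁻¹ = [34/13 -10/13 0; 7/26 -6/13 0; 0 0 1]
M⁻¹ · (-56/13, -347/26)ᵀ = (-1, 5)ᵀ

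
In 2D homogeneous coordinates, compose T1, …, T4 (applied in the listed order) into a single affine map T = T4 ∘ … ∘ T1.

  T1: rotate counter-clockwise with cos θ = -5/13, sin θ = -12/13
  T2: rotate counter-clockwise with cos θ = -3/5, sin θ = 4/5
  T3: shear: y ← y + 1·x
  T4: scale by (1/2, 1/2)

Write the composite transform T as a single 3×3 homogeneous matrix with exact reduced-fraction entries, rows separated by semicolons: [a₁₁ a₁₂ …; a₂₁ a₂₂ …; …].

T1 = [-5/13 12/13 0; -12/13 -5/13 0; 0 0 1]
T2·T1 = [63/65 -16/65 0; 16/65 63/65 0; 0 0 1]
T3·…·T1 = [63/65 -16/65 0; 79/65 47/65 0; 0 0 1]
T4·…·T1 = [63/130 -8/65 0; 79/130 47/130 0; 0 0 1]

T = [63/130 -8/65 0; 79/130 47/130 0; 0 0 1]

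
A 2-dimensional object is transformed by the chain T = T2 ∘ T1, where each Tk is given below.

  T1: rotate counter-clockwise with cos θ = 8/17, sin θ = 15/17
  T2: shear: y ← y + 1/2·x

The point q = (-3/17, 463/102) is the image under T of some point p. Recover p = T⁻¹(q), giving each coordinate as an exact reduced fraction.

p = (4, 7/3)

T1 = [8/17 -15/17 0; 15/17 8/17 0; 0 0 1]
T2·T1 = [8/17 -15/17 0; 19/17 1/34 0; 0 0 1]
det M = 1; M⁻¹ = [1/34 15/17 0; -19/17 8/17 0; 0 0 1]
M⁻¹ · (-3/17, 463/102)ᵀ = (4, 7/3)ᵀ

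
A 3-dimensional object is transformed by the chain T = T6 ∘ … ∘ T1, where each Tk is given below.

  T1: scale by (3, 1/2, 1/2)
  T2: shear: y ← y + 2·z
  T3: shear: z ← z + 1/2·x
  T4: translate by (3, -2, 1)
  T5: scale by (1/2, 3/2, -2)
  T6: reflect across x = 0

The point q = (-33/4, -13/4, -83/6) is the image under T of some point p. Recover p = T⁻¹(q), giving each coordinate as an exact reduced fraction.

T1 = [3 0 0 0; 0 1/2 0 0; 0 0 1/2 0; 0 0 0 1]
T2·T1 = [3 0 0 0; 0 1/2 1 0; 0 0 1/2 0; 0 0 0 1]
T3·…·T1 = [3 0 0 0; 0 1/2 1 0; 3/2 0 1/2 0; 0 0 0 1]
T4·…·T1 = [3 0 0 3; 0 1/2 1 -2; 3/2 0 1/2 1; 0 0 0 1]
T5·…·T1 = [3/2 0 0 3/2; 0 3/4 3/2 -3; -3 0 -1 -2; 0 0 0 1]
T6·…·T1 = [-3/2 0 0 -3/2; 0 3/4 3/2 -3; -3 0 -1 -2; 0 0 0 1]
det M = 9/8; M⁻¹ = [-2/3 0 0 -1; -4 4/3 2 2; 2 0 -1 1; 0 0 0 1]
M⁻¹ · (-33/4, -13/4, -83/6)ᵀ = (9/2, 3, -5/3)ᵀ

p = (9/2, 3, -5/3)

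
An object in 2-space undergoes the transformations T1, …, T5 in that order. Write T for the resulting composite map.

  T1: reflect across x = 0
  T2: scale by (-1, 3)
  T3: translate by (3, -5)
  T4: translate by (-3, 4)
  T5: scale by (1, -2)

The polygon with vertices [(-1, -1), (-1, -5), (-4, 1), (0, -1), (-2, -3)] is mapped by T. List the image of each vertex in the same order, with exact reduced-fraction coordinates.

T1 reflect across x = 0: (-1, -1) → (1, -1); (-1, -5) → (1, -5); (-4, 1) → (4, 1); (0, -1) → (0, -1); (-2, -3) → (2, -3)
T2 scale by (-1, 3): (1, -1) → (-1, -3); (1, -5) → (-1, -15); (4, 1) → (-4, 3); (0, -1) → (0, -3); (2, -3) → (-2, -9)
T3 translate by (3, -5): (-1, -3) → (2, -8); (-1, -15) → (2, -20); (-4, 3) → (-1, -2); (0, -3) → (3, -8); (-2, -9) → (1, -14)
T4 translate by (-3, 4): (2, -8) → (-1, -4); (2, -20) → (-1, -16); (-1, -2) → (-4, 2); (3, -8) → (0, -4); (1, -14) → (-2, -10)
T5 scale by (1, -2): (-1, -4) → (-1, 8); (-1, -16) → (-1, 32); (-4, 2) → (-4, -4); (0, -4) → (0, 8); (-2, -10) → (-2, 20)

image vertices: (-1, 8), (-1, 32), (-4, -4), (0, 8), (-2, 20)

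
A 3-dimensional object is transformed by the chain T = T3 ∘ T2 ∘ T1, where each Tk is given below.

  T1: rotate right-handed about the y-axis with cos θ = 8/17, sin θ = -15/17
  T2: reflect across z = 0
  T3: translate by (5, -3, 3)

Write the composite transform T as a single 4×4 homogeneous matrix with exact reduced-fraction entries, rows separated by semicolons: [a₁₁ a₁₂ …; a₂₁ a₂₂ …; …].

T = [8/17 0 -15/17 5; 0 1 0 -3; -15/17 0 -8/17 3; 0 0 0 1]

T1 = [8/17 0 -15/17 0; 0 1 0 0; 15/17 0 8/17 0; 0 0 0 1]
T2·T1 = [8/17 0 -15/17 0; 0 1 0 0; -15/17 0 -8/17 0; 0 0 0 1]
T3·…·T1 = [8/17 0 -15/17 5; 0 1 0 -3; -15/17 0 -8/17 3; 0 0 0 1]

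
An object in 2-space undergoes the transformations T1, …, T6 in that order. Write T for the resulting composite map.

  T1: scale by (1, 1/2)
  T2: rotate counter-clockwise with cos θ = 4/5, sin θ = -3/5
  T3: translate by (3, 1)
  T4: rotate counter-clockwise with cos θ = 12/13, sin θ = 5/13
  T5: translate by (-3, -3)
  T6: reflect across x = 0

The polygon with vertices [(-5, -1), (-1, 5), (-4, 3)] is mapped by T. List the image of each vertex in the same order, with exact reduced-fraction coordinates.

image vertices: (363/65, -23/130), (63/65, 227/130), (268/65, 197/130)

T1 scale by (1, 1/2): (-5, -1) → (-5, -1/2); (-1, 5) → (-1, 5/2); (-4, 3) → (-4, 3/2)
T2 rotate counter-clockwise with cos θ = 4/5, sin θ = -3/5: (-5, -1/2) → (-43/10, 13/5); (-1, 5/2) → (7/10, 13/5); (-4, 3/2) → (-23/10, 18/5)
T3 translate by (3, 1): (-43/10, 13/5) → (-13/10, 18/5); (7/10, 13/5) → (37/10, 18/5); (-23/10, 18/5) → (7/10, 23/5)
T4 rotate counter-clockwise with cos θ = 12/13, sin θ = 5/13: (-13/10, 18/5) → (-168/65, 367/130); (37/10, 18/5) → (132/65, 617/130); (7/10, 23/5) → (-73/65, 587/130)
T5 translate by (-3, -3): (-168/65, 367/130) → (-363/65, -23/130); (132/65, 617/130) → (-63/65, 227/130); (-73/65, 587/130) → (-268/65, 197/130)
T6 reflect across x = 0: (-363/65, -23/130) → (363/65, -23/130); (-63/65, 227/130) → (63/65, 227/130); (-268/65, 197/130) → (268/65, 197/130)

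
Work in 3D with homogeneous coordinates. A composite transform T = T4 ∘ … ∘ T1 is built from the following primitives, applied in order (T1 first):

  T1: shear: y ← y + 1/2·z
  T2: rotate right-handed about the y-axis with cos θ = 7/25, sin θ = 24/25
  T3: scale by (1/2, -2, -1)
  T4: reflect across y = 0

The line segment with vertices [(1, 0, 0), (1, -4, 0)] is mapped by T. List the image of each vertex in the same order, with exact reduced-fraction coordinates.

T1 shear: y ← y + 1/2·z: (1, 0, 0) → (1, 0, 0); (1, -4, 0) → (1, -4, 0)
T2 rotate right-handed about the y-axis with cos θ = 7/25, sin θ = 24/25: (1, 0, 0) → (7/25, 0, -24/25); (1, -4, 0) → (7/25, -4, -24/25)
T3 scale by (1/2, -2, -1): (7/25, 0, -24/25) → (7/50, 0, 24/25); (7/25, -4, -24/25) → (7/50, 8, 24/25)
T4 reflect across y = 0: (7/50, 0, 24/25) → (7/50, 0, 24/25); (7/50, 8, 24/25) → (7/50, -8, 24/25)

image vertices: (7/50, 0, 24/25), (7/50, -8, 24/25)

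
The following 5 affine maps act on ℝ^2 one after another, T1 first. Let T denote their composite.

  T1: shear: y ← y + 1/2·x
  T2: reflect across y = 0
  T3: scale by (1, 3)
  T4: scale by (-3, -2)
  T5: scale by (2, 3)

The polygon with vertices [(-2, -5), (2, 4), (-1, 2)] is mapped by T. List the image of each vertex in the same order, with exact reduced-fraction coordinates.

image vertices: (12, -108), (-12, 90), (6, 27)

T1 shear: y ← y + 1/2·x: (-2, -5) → (-2, -6); (2, 4) → (2, 5); (-1, 2) → (-1, 3/2)
T2 reflect across y = 0: (-2, -6) → (-2, 6); (2, 5) → (2, -5); (-1, 3/2) → (-1, -3/2)
T3 scale by (1, 3): (-2, 6) → (-2, 18); (2, -5) → (2, -15); (-1, -3/2) → (-1, -9/2)
T4 scale by (-3, -2): (-2, 18) → (6, -36); (2, -15) → (-6, 30); (-1, -9/2) → (3, 9)
T5 scale by (2, 3): (6, -36) → (12, -108); (-6, 30) → (-12, 90); (3, 9) → (6, 27)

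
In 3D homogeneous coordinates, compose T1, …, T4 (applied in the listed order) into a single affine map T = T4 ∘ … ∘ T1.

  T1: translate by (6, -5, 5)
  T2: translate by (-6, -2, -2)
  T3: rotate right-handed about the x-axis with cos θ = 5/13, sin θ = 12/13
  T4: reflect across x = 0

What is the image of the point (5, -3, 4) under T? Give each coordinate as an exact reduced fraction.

T1 translate by (6, -5, 5): (5, -3, 4) → (11, -8, 9)
T2 translate by (-6, -2, -2): (11, -8, 9) → (5, -10, 7)
T3 rotate right-handed about the x-axis with cos θ = 5/13, sin θ = 12/13: (5, -10, 7) → (5, -134/13, -85/13)
T4 reflect across x = 0: (5, -134/13, -85/13) → (-5, -134/13, -85/13)

T(p) = (-5, -134/13, -85/13)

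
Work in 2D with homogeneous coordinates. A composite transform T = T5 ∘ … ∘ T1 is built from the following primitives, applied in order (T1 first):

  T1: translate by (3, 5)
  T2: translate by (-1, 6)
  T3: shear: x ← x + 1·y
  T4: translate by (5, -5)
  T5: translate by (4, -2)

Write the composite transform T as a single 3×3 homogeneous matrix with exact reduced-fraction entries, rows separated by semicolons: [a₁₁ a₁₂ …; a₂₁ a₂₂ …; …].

T1 = [1 0 3; 0 1 5; 0 0 1]
T2·T1 = [1 0 2; 0 1 11; 0 0 1]
T3·…·T1 = [1 1 13; 0 1 11; 0 0 1]
T4·…·T1 = [1 1 18; 0 1 6; 0 0 1]
T5·…·T1 = [1 1 22; 0 1 4; 0 0 1]

T = [1 1 22; 0 1 4; 0 0 1]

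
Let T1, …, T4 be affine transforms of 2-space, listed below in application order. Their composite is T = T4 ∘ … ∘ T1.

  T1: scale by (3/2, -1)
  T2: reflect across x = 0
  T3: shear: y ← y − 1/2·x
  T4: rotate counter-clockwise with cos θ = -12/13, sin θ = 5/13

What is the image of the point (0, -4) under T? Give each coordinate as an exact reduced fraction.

T(p) = (-20/13, -48/13)

T1 scale by (3/2, -1): (0, -4) → (0, 4)
T2 reflect across x = 0: (0, 4) → (0, 4)
T3 shear: y ← y − 1/2·x: (0, 4) → (0, 4)
T4 rotate counter-clockwise with cos θ = -12/13, sin θ = 5/13: (0, 4) → (-20/13, -48/13)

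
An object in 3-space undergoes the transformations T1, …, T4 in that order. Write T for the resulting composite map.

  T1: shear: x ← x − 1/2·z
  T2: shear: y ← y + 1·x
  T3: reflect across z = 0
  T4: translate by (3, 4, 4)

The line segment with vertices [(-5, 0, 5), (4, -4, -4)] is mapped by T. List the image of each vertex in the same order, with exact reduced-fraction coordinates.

image vertices: (-9/2, -7/2, -1), (9, 6, 8)

T1 shear: x ← x − 1/2·z: (-5, 0, 5) → (-15/2, 0, 5); (4, -4, -4) → (6, -4, -4)
T2 shear: y ← y + 1·x: (-15/2, 0, 5) → (-15/2, -15/2, 5); (6, -4, -4) → (6, 2, -4)
T3 reflect across z = 0: (-15/2, -15/2, 5) → (-15/2, -15/2, -5); (6, 2, -4) → (6, 2, 4)
T4 translate by (3, 4, 4): (-15/2, -15/2, -5) → (-9/2, -7/2, -1); (6, 2, 4) → (9, 6, 8)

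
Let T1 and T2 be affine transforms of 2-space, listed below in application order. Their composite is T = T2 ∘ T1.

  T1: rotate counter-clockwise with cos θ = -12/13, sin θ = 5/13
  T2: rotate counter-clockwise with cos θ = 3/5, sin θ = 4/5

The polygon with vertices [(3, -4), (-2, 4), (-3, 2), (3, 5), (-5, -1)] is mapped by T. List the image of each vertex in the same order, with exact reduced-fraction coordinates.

image vertices: (-60/13, 25/13), (244/65, -158/65), (18/5, -1/5), (-3/65, -379/65), (19/5, 17/5)

T1 rotate counter-clockwise with cos θ = -12/13, sin θ = 5/13: (3, -4) → (-16/13, 63/13); (-2, 4) → (4/13, -58/13); (-3, 2) → (2, -3); (3, 5) → (-61/13, -45/13); (-5, -1) → (5, -1)
T2 rotate counter-clockwise with cos θ = 3/5, sin θ = 4/5: (-16/13, 63/13) → (-60/13, 25/13); (4/13, -58/13) → (244/65, -158/65); (2, -3) → (18/5, -1/5); (-61/13, -45/13) → (-3/65, -379/65); (5, -1) → (19/5, 17/5)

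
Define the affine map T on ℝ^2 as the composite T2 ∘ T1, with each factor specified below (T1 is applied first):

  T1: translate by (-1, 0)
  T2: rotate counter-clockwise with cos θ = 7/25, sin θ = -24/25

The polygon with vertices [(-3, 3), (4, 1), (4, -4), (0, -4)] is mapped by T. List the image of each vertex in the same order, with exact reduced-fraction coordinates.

T1 translate by (-1, 0): (-3, 3) → (-4, 3); (4, 1) → (3, 1); (4, -4) → (3, -4); (0, -4) → (-1, -4)
T2 rotate counter-clockwise with cos θ = 7/25, sin θ = -24/25: (-4, 3) → (44/25, 117/25); (3, 1) → (9/5, -13/5); (3, -4) → (-3, -4); (-1, -4) → (-103/25, -4/25)

image vertices: (44/25, 117/25), (9/5, -13/5), (-3, -4), (-103/25, -4/25)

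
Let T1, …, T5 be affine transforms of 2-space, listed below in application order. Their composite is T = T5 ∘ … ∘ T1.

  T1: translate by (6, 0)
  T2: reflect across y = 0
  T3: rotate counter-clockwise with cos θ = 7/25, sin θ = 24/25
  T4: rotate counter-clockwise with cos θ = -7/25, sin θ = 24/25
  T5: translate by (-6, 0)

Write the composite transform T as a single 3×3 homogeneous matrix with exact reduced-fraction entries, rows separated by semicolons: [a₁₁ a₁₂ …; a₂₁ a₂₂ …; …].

T = [-1 0 -12; 0 1 0; 0 0 1]

T1 = [1 0 6; 0 1 0; 0 0 1]
T2·T1 = [1 0 6; 0 -1 0; 0 0 1]
T3·…·T1 = [7/25 24/25 42/25; 24/25 -7/25 144/25; 0 0 1]
T4·…·T1 = [-1 0 -6; 0 1 0; 0 0 1]
T5·…·T1 = [-1 0 -12; 0 1 0; 0 0 1]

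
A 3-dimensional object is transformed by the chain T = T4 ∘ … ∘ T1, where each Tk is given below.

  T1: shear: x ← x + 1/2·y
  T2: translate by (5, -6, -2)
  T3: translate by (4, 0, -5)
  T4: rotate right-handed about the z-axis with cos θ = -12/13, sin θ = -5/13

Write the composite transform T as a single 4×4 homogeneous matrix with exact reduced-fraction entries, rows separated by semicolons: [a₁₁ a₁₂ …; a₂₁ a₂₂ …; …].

T1 = [1 1/2 0 0; 0 1 0 0; 0 0 1 0; 0 0 0 1]
T2·T1 = [1 1/2 0 5; 0 1 0 -6; 0 0 1 -2; 0 0 0 1]
T3·…·T1 = [1 1/2 0 9; 0 1 0 -6; 0 0 1 -7; 0 0 0 1]
T4·…·T1 = [-12/13 -1/13 0 -138/13; -5/13 -29/26 0 27/13; 0 0 1 -7; 0 0 0 1]

T = [-12/13 -1/13 0 -138/13; -5/13 -29/26 0 27/13; 0 0 1 -7; 0 0 0 1]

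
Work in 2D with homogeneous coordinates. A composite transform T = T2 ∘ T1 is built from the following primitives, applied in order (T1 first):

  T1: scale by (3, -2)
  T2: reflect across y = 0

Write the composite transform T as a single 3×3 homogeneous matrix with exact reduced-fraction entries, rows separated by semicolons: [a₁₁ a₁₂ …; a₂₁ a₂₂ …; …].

T1 = [3 0 0; 0 -2 0; 0 0 1]
T2·T1 = [3 0 0; 0 2 0; 0 0 1]

T = [3 0 0; 0 2 0; 0 0 1]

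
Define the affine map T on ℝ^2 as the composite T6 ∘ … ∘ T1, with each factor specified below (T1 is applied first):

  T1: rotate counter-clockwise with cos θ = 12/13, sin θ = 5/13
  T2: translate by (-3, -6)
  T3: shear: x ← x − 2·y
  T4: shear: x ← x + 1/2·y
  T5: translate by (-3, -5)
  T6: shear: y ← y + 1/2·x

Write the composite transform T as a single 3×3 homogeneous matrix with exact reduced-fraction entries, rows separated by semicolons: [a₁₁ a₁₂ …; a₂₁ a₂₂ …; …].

T1 = [12/13 -5/13 0; 5/13 12/13 0; 0 0 1]
T2·T1 = [12/13 -5/13 -3; 5/13 12/13 -6; 0 0 1]
T3·…·T1 = [2/13 -29/13 9; 5/13 12/13 -6; 0 0 1]
T4·…·T1 = [9/26 -23/13 6; 5/13 12/13 -6; 0 0 1]
T5·…·T1 = [9/26 -23/13 3; 5/13 12/13 -11; 0 0 1]
T6·…·T1 = [9/26 -23/13 3; 29/52 1/26 -19/2; 0 0 1]

T = [9/26 -23/13 3; 29/52 1/26 -19/2; 0 0 1]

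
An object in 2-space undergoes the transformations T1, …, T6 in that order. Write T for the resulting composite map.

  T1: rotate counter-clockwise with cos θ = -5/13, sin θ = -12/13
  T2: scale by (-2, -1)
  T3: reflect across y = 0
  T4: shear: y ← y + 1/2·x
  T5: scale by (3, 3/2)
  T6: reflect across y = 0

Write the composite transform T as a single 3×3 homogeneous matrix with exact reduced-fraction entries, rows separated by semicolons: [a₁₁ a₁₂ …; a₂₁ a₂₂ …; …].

T1 = [-5/13 12/13 0; -12/13 -5/13 0; 0 0 1]
T2·T1 = [10/13 -24/13 0; 12/13 5/13 0; 0 0 1]
T3·…·T1 = [10/13 -24/13 0; -12/13 -5/13 0; 0 0 1]
T4·…·T1 = [10/13 -24/13 0; -7/13 -17/13 0; 0 0 1]
T5·…·T1 = [30/13 -72/13 0; -21/26 -51/26 0; 0 0 1]
T6·…·T1 = [30/13 -72/13 0; 21/26 51/26 0; 0 0 1]

T = [30/13 -72/13 0; 21/26 51/26 0; 0 0 1]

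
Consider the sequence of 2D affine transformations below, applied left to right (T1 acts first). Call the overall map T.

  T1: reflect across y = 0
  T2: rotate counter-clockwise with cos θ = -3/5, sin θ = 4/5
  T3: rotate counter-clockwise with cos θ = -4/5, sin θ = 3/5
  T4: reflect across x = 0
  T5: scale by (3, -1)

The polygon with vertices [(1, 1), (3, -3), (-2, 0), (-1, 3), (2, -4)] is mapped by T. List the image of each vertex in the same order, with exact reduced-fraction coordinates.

image vertices: (3, 1), (-9, 3), (0, -2), (9, -1), (-12, 2)

T1 reflect across y = 0: (1, 1) → (1, -1); (3, -3) → (3, 3); (-2, 0) → (-2, 0); (-1, 3) → (-1, -3); (2, -4) → (2, 4)
T2 rotate counter-clockwise with cos θ = -3/5, sin θ = 4/5: (1, -1) → (1/5, 7/5); (3, 3) → (-21/5, 3/5); (-2, 0) → (6/5, -8/5); (-1, -3) → (3, 1); (2, 4) → (-22/5, -4/5)
T3 rotate counter-clockwise with cos θ = -4/5, sin θ = 3/5: (1/5, 7/5) → (-1, -1); (-21/5, 3/5) → (3, -3); (6/5, -8/5) → (0, 2); (3, 1) → (-3, 1); (-22/5, -4/5) → (4, -2)
T4 reflect across x = 0: (-1, -1) → (1, -1); (3, -3) → (-3, -3); (0, 2) → (0, 2); (-3, 1) → (3, 1); (4, -2) → (-4, -2)
T5 scale by (3, -1): (1, -1) → (3, 1); (-3, -3) → (-9, 3); (0, 2) → (0, -2); (3, 1) → (9, -1); (-4, -2) → (-12, 2)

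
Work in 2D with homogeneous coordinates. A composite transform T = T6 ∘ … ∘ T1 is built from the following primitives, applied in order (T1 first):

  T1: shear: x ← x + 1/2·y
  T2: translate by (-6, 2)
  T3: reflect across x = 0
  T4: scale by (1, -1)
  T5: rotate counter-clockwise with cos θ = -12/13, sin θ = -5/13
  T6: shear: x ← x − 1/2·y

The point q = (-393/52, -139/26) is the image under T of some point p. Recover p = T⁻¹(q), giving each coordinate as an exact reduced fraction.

p = (-4, -3)

T1 = [1 1/2 0; 0 1 0; 0 0 1]
T2·T1 = [1 1/2 -6; 0 1 2; 0 0 1]
T3·…·T1 = [-1 -1/2 6; 0 1 2; 0 0 1]
T4·…·T1 = [-1 -1/2 6; 0 -1 -2; 0 0 1]
T5·…·T1 = [12/13 1/13 -82/13; 5/13 29/26 -6/13; 0 0 1]
T6·…·T1 = [19/26 -25/52 -79/13; 5/13 29/26 -6/13; 0 0 1]
det M = 1; M⁻¹ = [29/26 25/52 7; -5/13 19/26 -2; 0 0 1]
M⁻¹ · (-393/52, -139/26)ᵀ = (-4, -3)ᵀ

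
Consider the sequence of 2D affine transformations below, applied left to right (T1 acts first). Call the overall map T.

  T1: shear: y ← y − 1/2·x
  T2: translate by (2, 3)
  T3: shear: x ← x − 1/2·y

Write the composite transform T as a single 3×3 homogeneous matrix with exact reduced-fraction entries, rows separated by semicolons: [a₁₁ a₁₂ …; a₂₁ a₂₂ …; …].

T = [5/4 -1/2 1/2; -1/2 1 3; 0 0 1]

T1 = [1 0 0; -1/2 1 0; 0 0 1]
T2·T1 = [1 0 2; -1/2 1 3; 0 0 1]
T3·…·T1 = [5/4 -1/2 1/2; -1/2 1 3; 0 0 1]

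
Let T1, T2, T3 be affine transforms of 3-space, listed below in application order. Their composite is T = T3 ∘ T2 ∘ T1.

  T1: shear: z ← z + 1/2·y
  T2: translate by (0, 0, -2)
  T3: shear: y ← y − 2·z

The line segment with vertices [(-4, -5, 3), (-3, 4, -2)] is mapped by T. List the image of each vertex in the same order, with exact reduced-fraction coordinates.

T1 shear: z ← z + 1/2·y: (-4, -5, 3) → (-4, -5, 1/2); (-3, 4, -2) → (-3, 4, 0)
T2 translate by (0, 0, -2): (-4, -5, 1/2) → (-4, -5, -3/2); (-3, 4, 0) → (-3, 4, -2)
T3 shear: y ← y − 2·z: (-4, -5, -3/2) → (-4, -2, -3/2); (-3, 4, -2) → (-3, 8, -2)

image vertices: (-4, -2, -3/2), (-3, 8, -2)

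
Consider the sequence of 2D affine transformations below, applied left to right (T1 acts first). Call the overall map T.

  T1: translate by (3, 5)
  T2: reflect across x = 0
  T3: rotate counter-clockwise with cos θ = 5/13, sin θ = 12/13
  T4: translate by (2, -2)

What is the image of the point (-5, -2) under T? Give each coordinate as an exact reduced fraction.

T1 translate by (3, 5): (-5, -2) → (-2, 3)
T2 reflect across x = 0: (-2, 3) → (2, 3)
T3 rotate counter-clockwise with cos θ = 5/13, sin θ = 12/13: (2, 3) → (-2, 3)
T4 translate by (2, -2): (-2, 3) → (0, 1)

T(p) = (0, 1)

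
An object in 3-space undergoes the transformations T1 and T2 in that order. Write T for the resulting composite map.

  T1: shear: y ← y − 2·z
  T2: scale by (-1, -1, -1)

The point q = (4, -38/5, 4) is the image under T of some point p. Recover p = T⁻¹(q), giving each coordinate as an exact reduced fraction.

p = (-4, -2/5, -4)

T1 = [1 0 0 0; 0 1 -2 0; 0 0 1 0; 0 0 0 1]
T2·T1 = [-1 0 0 0; 0 -1 2 0; 0 0 -1 0; 0 0 0 1]
det M = -1; M⁻¹ = [-1 0 0 0; 0 -1 -2 0; 0 0 -1 0; 0 0 0 1]
M⁻¹ · (4, -38/5, 4)ᵀ = (-4, -2/5, -4)ᵀ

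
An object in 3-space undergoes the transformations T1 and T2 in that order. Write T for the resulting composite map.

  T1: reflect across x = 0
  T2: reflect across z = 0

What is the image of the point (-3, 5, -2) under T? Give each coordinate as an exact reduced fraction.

T(p) = (3, 5, 2)

T1 reflect across x = 0: (-3, 5, -2) → (3, 5, -2)
T2 reflect across z = 0: (3, 5, -2) → (3, 5, 2)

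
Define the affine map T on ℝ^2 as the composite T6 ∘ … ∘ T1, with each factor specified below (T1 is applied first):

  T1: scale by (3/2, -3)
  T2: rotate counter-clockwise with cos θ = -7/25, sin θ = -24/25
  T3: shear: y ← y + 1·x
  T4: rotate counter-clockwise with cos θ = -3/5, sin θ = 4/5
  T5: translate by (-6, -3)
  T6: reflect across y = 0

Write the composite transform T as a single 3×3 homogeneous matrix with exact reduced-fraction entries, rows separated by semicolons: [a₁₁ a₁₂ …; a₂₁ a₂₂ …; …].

T1 = [3/2 0 0; 0 -3 0; 0 0 1]
T2·T1 = [-21/50 -72/25 0; -36/25 21/25 0; 0 0 1]
T3·…·T1 = [-21/50 -72/25 0; -93/50 -51/25 0; 0 0 1]
T4·…·T1 = [87/50 84/25 0; 39/50 -27/25 0; 0 0 1]
T5·…·T1 = [87/50 84/25 -6; 39/50 -27/25 -3; 0 0 1]
T6·…·T1 = [87/50 84/25 -6; -39/50 27/25 3; 0 0 1]

T = [87/50 84/25 -6; -39/50 27/25 3; 0 0 1]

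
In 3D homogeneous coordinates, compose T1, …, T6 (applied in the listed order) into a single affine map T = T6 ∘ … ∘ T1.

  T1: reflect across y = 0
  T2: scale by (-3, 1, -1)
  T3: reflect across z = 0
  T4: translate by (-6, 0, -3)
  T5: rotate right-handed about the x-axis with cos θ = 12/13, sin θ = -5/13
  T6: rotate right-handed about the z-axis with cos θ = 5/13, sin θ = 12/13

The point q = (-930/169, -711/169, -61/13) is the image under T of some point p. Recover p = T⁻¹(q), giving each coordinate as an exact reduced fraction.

p = (0, -5, 0)

T1 = [1 0 0 0; 0 -1 0 0; 0 0 1 0; 0 0 0 1]
T2·T1 = [-3 0 0 0; 0 -1 0 0; 0 0 -1 0; 0 0 0 1]
T3·…·T1 = [-3 0 0 0; 0 -1 0 0; 0 0 1 0; 0 0 0 1]
T4·…·T1 = [-3 0 0 -6; 0 -1 0 0; 0 0 1 -3; 0 0 0 1]
T5·…·T1 = [-3 0 0 -6; 0 -12/13 5/13 -15/13; 0 5/13 12/13 -36/13; 0 0 0 1]
T6·…·T1 = [-15/13 144/169 -60/169 -210/169; -36/13 -60/169 25/169 -1011/169; 0 5/13 12/13 -36/13; 0 0 0 1]
det M = 3; M⁻¹ = [-5/39 -4/13 0 -2; 144/169 -60/169 5/13 0; -60/169 25/169 12/13 3; 0 0 0 1]
M⁻¹ · (-930/169, -711/169, -61/13)ᵀ = (0, -5, 0)ᵀ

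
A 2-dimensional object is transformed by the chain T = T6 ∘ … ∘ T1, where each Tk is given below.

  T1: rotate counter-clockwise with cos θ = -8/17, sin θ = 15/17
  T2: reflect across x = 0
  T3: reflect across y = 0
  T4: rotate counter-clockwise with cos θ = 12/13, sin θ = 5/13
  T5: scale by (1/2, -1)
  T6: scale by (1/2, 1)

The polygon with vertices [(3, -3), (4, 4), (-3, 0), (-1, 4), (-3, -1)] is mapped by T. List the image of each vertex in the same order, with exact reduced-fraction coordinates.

T1 rotate counter-clockwise with cos θ = -8/17, sin θ = 15/17: (3, -3) → (21/17, 69/17); (4, 4) → (-92/17, 28/17); (-3, 0) → (24/17, -45/17); (-1, 4) → (-52/17, -47/17); (-3, -1) → (39/17, -37/17)
T2 reflect across x = 0: (21/17, 69/17) → (-21/17, 69/17); (-92/17, 28/17) → (92/17, 28/17); (24/17, -45/17) → (-24/17, -45/17); (-52/17, -47/17) → (52/17, -47/17); (39/17, -37/17) → (-39/17, -37/17)
T3 reflect across y = 0: (-21/17, 69/17) → (-21/17, -69/17); (92/17, 28/17) → (92/17, -28/17); (-24/17, -45/17) → (-24/17, 45/17); (52/17, -47/17) → (52/17, 47/17); (-39/17, -37/17) → (-39/17, 37/17)
T4 rotate counter-clockwise with cos θ = 12/13, sin θ = 5/13: (-21/17, -69/17) → (93/221, -933/221); (92/17, -28/17) → (1244/221, 124/221); (-24/17, 45/17) → (-513/221, 420/221); (52/17, 47/17) → (389/221, 824/221); (-39/17, 37/17) → (-653/221, 249/221)
T5 scale by (1/2, -1): (93/221, -933/221) → (93/442, 933/221); (1244/221, 124/221) → (622/221, -124/221); (-513/221, 420/221) → (-513/442, -420/221); (389/221, 824/221) → (389/442, -824/221); (-653/221, 249/221) → (-653/442, -249/221)
T6 scale by (1/2, 1): (93/442, 933/221) → (93/884, 933/221); (622/221, -124/221) → (311/221, -124/221); (-513/442, -420/221) → (-513/884, -420/221); (389/442, -824/221) → (389/884, -824/221); (-653/442, -249/221) → (-653/884, -249/221)

image vertices: (93/884, 933/221), (311/221, -124/221), (-513/884, -420/221), (389/884, -824/221), (-653/884, -249/221)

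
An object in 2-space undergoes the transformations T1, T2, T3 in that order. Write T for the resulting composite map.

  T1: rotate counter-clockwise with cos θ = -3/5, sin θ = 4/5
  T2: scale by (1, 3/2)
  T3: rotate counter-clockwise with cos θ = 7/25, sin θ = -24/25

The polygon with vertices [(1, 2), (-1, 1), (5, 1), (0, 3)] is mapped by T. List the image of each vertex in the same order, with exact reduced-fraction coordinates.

T1 rotate counter-clockwise with cos θ = -3/5, sin θ = 4/5: (1, 2) → (-11/5, -2/5); (-1, 1) → (-1/5, -7/5); (5, 1) → (-19/5, 17/5); (0, 3) → (-12/5, -9/5)
T2 scale by (1, 3/2): (-11/5, -2/5) → (-11/5, -3/5); (-1/5, -7/5) → (-1/5, -21/10); (-19/5, 17/5) → (-19/5, 51/10); (-12/5, -9/5) → (-12/5, -27/10)
T3 rotate counter-clockwise with cos θ = 7/25, sin θ = -24/25: (-11/5, -3/5) → (-149/125, 243/125); (-1/5, -21/10) → (-259/125, -99/250); (-19/5, 51/10) → (479/125, 1269/250); (-12/5, -27/10) → (-408/125, 387/250)

image vertices: (-149/125, 243/125), (-259/125, -99/250), (479/125, 1269/250), (-408/125, 387/250)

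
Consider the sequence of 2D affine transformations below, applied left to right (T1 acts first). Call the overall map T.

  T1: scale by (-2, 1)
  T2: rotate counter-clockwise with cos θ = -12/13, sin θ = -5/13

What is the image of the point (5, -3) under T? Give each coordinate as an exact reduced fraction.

T(p) = (105/13, 86/13)

T1 scale by (-2, 1): (5, -3) → (-10, -3)
T2 rotate counter-clockwise with cos θ = -12/13, sin θ = -5/13: (-10, -3) → (105/13, 86/13)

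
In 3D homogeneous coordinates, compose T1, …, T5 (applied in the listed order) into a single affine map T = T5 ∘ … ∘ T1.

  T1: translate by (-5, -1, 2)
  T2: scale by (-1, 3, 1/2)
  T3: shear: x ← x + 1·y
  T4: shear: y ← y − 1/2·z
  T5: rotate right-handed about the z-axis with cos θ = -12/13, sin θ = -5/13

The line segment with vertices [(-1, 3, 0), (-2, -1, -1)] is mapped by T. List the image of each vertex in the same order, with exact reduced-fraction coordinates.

T1 translate by (-5, -1, 2): (-1, 3, 0) → (-6, 2, 2); (-2, -1, -1) → (-7, -2, 1)
T2 scale by (-1, 3, 1/2): (-6, 2, 2) → (6, 6, 1); (-7, -2, 1) → (7, -6, 1/2)
T3 shear: x ← x + 1·y: (6, 6, 1) → (12, 6, 1); (7, -6, 1/2) → (1, -6, 1/2)
T4 shear: y ← y − 1/2·z: (12, 6, 1) → (12, 11/2, 1); (1, -6, 1/2) → (1, -25/4, 1/2)
T5 rotate right-handed about the z-axis with cos θ = -12/13, sin θ = -5/13: (12, 11/2, 1) → (-233/26, -126/13, 1); (1, -25/4, 1/2) → (-173/52, 70/13, 1/2)

image vertices: (-233/26, -126/13, 1), (-173/52, 70/13, 1/2)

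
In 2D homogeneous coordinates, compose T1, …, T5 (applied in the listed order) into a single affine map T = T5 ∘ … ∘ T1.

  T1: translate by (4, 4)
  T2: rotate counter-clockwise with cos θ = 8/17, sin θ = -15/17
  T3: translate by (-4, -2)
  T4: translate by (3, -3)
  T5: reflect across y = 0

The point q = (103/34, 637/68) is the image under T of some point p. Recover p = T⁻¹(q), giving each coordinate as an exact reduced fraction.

T1 = [1 0 4; 0 1 4; 0 0 1]
T2·T1 = [8/17 15/17 92/17; -15/17 8/17 -28/17; 0 0 1]
T3·…·T1 = [8/17 15/17 24/17; -15/17 8/17 -62/17; 0 0 1]
T4·…·T1 = [8/17 15/17 75/17; -15/17 8/17 -113/17; 0 0 1]
T5·…·T1 = [8/17 15/17 75/17; 15/17 -8/17 113/17; 0 0 1]
det M = -1; M⁻¹ = [8/17 15/17 -135/17; 15/17 -8/17 -13/17; 0 0 1]
M⁻¹ · (103/34, 637/68)ᵀ = (7/4, -5/2)ᵀ

p = (7/4, -5/2)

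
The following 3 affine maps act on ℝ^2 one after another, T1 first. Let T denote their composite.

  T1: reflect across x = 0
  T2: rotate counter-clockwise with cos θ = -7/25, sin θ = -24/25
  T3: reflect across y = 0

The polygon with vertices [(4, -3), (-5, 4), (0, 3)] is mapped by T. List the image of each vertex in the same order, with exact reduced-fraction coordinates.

image vertices: (-44/25, -117/25), (61/25, 148/25), (72/25, 21/25)

T1 reflect across x = 0: (4, -3) → (-4, -3); (-5, 4) → (5, 4); (0, 3) → (0, 3)
T2 rotate counter-clockwise with cos θ = -7/25, sin θ = -24/25: (-4, -3) → (-44/25, 117/25); (5, 4) → (61/25, -148/25); (0, 3) → (72/25, -21/25)
T3 reflect across y = 0: (-44/25, 117/25) → (-44/25, -117/25); (61/25, -148/25) → (61/25, 148/25); (72/25, -21/25) → (72/25, 21/25)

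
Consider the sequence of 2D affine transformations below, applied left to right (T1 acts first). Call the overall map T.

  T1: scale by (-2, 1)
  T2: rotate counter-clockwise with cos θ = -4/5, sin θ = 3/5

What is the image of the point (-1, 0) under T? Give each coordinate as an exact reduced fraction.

T1 scale by (-2, 1): (-1, 0) → (2, 0)
T2 rotate counter-clockwise with cos θ = -4/5, sin θ = 3/5: (2, 0) → (-8/5, 6/5)

T(p) = (-8/5, 6/5)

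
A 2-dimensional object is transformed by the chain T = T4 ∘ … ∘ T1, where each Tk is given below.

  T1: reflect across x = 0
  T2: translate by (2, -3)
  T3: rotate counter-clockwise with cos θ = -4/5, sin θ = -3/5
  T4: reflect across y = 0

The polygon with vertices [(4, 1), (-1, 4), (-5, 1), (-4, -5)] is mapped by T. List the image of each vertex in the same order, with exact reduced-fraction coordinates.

image vertices: (2/5, -14/5), (-9/5, 13/5), (-34/5, 13/5), (-48/5, -14/5)

T1 reflect across x = 0: (4, 1) → (-4, 1); (-1, 4) → (1, 4); (-5, 1) → (5, 1); (-4, -5) → (4, -5)
T2 translate by (2, -3): (-4, 1) → (-2, -2); (1, 4) → (3, 1); (5, 1) → (7, -2); (4, -5) → (6, -8)
T3 rotate counter-clockwise with cos θ = -4/5, sin θ = -3/5: (-2, -2) → (2/5, 14/5); (3, 1) → (-9/5, -13/5); (7, -2) → (-34/5, -13/5); (6, -8) → (-48/5, 14/5)
T4 reflect across y = 0: (2/5, 14/5) → (2/5, -14/5); (-9/5, -13/5) → (-9/5, 13/5); (-34/5, -13/5) → (-34/5, 13/5); (-48/5, 14/5) → (-48/5, -14/5)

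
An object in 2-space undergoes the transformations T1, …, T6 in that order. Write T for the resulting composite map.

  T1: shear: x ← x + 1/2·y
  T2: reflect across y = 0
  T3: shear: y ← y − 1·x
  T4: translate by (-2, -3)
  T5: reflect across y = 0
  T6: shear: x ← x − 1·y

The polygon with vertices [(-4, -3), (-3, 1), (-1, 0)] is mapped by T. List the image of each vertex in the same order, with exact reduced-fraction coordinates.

image vertices: (-2, -11/2), (-6, 3/2), (-5, 2)

T1 shear: x ← x + 1/2·y: (-4, -3) → (-11/2, -3); (-3, 1) → (-5/2, 1); (-1, 0) → (-1, 0)
T2 reflect across y = 0: (-11/2, -3) → (-11/2, 3); (-5/2, 1) → (-5/2, -1); (-1, 0) → (-1, 0)
T3 shear: y ← y − 1·x: (-11/2, 3) → (-11/2, 17/2); (-5/2, -1) → (-5/2, 3/2); (-1, 0) → (-1, 1)
T4 translate by (-2, -3): (-11/2, 17/2) → (-15/2, 11/2); (-5/2, 3/2) → (-9/2, -3/2); (-1, 1) → (-3, -2)
T5 reflect across y = 0: (-15/2, 11/2) → (-15/2, -11/2); (-9/2, -3/2) → (-9/2, 3/2); (-3, -2) → (-3, 2)
T6 shear: x ← x − 1·y: (-15/2, -11/2) → (-2, -11/2); (-9/2, 3/2) → (-6, 3/2); (-3, 2) → (-5, 2)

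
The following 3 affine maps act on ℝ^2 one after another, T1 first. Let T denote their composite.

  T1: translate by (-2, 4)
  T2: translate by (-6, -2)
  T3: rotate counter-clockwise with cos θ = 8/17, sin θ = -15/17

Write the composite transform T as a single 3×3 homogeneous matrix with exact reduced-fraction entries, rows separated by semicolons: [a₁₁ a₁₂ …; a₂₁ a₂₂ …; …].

T1 = [1 0 -2; 0 1 4; 0 0 1]
T2·T1 = [1 0 -8; 0 1 2; 0 0 1]
T3·…·T1 = [8/17 15/17 -2; -15/17 8/17 8; 0 0 1]

T = [8/17 15/17 -2; -15/17 8/17 8; 0 0 1]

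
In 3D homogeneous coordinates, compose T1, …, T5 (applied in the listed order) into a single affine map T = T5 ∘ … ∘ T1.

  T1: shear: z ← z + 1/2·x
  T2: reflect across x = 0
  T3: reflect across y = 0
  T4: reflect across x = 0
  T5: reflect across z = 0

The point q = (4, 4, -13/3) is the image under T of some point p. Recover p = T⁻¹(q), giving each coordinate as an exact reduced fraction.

p = (4, -4, 7/3)

T1 = [1 0 0 0; 0 1 0 0; 1/2 0 1 0; 0 0 0 1]
T2·T1 = [-1 0 0 0; 0 1 0 0; 1/2 0 1 0; 0 0 0 1]
T3·…·T1 = [-1 0 0 0; 0 -1 0 0; 1/2 0 1 0; 0 0 0 1]
T4·…·T1 = [1 0 0 0; 0 -1 0 0; 1/2 0 1 0; 0 0 0 1]
T5·…·T1 = [1 0 0 0; 0 -1 0 0; -1/2 0 -1 0; 0 0 0 1]
det M = 1; M⁻¹ = [1 0 0 0; 0 -1 0 0; -1/2 0 -1 0; 0 0 0 1]
M⁻¹ · (4, 4, -13/3)ᵀ = (4, -4, 7/3)ᵀ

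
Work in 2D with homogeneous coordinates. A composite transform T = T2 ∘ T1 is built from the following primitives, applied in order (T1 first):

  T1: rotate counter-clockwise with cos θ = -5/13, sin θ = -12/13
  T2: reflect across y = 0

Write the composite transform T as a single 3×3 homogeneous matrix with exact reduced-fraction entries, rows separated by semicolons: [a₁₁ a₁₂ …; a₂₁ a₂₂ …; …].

T = [-5/13 12/13 0; 12/13 5/13 0; 0 0 1]

T1 = [-5/13 12/13 0; -12/13 -5/13 0; 0 0 1]
T2·T1 = [-5/13 12/13 0; 12/13 5/13 0; 0 0 1]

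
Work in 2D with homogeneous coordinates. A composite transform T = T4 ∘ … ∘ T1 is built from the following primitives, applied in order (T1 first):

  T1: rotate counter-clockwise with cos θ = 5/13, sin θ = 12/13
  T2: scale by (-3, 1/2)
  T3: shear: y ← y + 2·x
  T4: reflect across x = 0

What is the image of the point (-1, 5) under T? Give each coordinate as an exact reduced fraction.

T(p) = (-15, 61/2)

T1 rotate counter-clockwise with cos θ = 5/13, sin θ = 12/13: (-1, 5) → (-5, 1)
T2 scale by (-3, 1/2): (-5, 1) → (15, 1/2)
T3 shear: y ← y + 2·x: (15, 1/2) → (15, 61/2)
T4 reflect across x = 0: (15, 61/2) → (-15, 61/2)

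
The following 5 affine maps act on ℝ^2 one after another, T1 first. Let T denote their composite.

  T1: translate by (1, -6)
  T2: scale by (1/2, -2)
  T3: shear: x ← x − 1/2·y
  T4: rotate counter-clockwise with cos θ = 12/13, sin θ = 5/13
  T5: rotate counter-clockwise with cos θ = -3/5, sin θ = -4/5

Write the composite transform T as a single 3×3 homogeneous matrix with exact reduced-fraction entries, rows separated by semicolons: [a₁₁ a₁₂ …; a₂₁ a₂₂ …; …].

T = [-8/65 -142/65 844/65; -63/130 -31/65 309/130; 0 0 1]

T1 = [1 0 1; 0 1 -6; 0 0 1]
T2·T1 = [1/2 0 1/2; 0 -2 12; 0 0 1]
T3·…·T1 = [1/2 1 -11/2; 0 -2 12; 0 0 1]
T4·…·T1 = [6/13 22/13 -126/13; 5/26 -19/13 233/26; 0 0 1]
T5·…·T1 = [-8/65 -142/65 844/65; -63/130 -31/65 309/130; 0 0 1]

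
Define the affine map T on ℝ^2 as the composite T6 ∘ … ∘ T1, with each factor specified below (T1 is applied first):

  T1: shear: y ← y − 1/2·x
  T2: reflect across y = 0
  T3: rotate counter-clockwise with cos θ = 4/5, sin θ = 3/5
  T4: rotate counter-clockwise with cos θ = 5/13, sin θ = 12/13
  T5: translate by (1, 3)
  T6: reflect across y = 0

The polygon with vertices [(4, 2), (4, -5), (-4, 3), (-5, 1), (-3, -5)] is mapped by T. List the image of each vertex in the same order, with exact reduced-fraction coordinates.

image vertices: (1/65, -447/65), (-88/13, -67/13), (444/65, -23/65), (731/130, 64/65), (-43/26, 10/13)

T1 shear: y ← y − 1/2·x: (4, 2) → (4, 0); (4, -5) → (4, -7); (-4, 3) → (-4, 5); (-5, 1) → (-5, 7/2); (-3, -5) → (-3, -7/2)
T2 reflect across y = 0: (4, 0) → (4, 0); (4, -7) → (4, 7); (-4, 5) → (-4, -5); (-5, 7/2) → (-5, -7/2); (-3, -7/2) → (-3, 7/2)
T3 rotate counter-clockwise with cos θ = 4/5, sin θ = 3/5: (4, 0) → (16/5, 12/5); (4, 7) → (-1, 8); (-4, -5) → (-1/5, -32/5); (-5, -7/2) → (-19/10, -29/5); (-3, 7/2) → (-9/2, 1)
T4 rotate counter-clockwise with cos θ = 5/13, sin θ = 12/13: (16/5, 12/5) → (-64/65, 252/65); (-1, 8) → (-101/13, 28/13); (-1/5, -32/5) → (379/65, -172/65); (-19/10, -29/5) → (601/130, -259/65); (-9/2, 1) → (-69/26, -49/13)
T5 translate by (1, 3): (-64/65, 252/65) → (1/65, 447/65); (-101/13, 28/13) → (-88/13, 67/13); (379/65, -172/65) → (444/65, 23/65); (601/130, -259/65) → (731/130, -64/65); (-69/26, -49/13) → (-43/26, -10/13)
T6 reflect across y = 0: (1/65, 447/65) → (1/65, -447/65); (-88/13, 67/13) → (-88/13, -67/13); (444/65, 23/65) → (444/65, -23/65); (731/130, -64/65) → (731/130, 64/65); (-43/26, -10/13) → (-43/26, 10/13)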